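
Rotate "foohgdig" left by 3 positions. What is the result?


Input: "foohgdig", rotate left by 3
First 3 characters: "foo"
Remaining characters: "hgdig"
Concatenate remaining + first: "hgdig" + "foo" = "hgdigfoo"

hgdigfoo


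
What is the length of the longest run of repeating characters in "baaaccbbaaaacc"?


Input: "baaaccbbaaaacc"
Scanning for longest run:
  Position 1 ('a'): new char, reset run to 1
  Position 2 ('a'): continues run of 'a', length=2
  Position 3 ('a'): continues run of 'a', length=3
  Position 4 ('c'): new char, reset run to 1
  Position 5 ('c'): continues run of 'c', length=2
  Position 6 ('b'): new char, reset run to 1
  Position 7 ('b'): continues run of 'b', length=2
  Position 8 ('a'): new char, reset run to 1
  Position 9 ('a'): continues run of 'a', length=2
  Position 10 ('a'): continues run of 'a', length=3
  Position 11 ('a'): continues run of 'a', length=4
  Position 12 ('c'): new char, reset run to 1
  Position 13 ('c'): continues run of 'c', length=2
Longest run: 'a' with length 4

4


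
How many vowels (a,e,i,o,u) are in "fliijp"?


Input: fliijp
Checking each character:
  'f' at position 0: consonant
  'l' at position 1: consonant
  'i' at position 2: vowel (running total: 1)
  'i' at position 3: vowel (running total: 2)
  'j' at position 4: consonant
  'p' at position 5: consonant
Total vowels: 2

2


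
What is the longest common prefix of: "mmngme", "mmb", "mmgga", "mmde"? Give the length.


Words: mmngme, mmb, mmgga, mmde
  Position 0: all 'm' => match
  Position 1: all 'm' => match
  Position 2: ('n', 'b', 'g', 'd') => mismatch, stop
LCP = "mm" (length 2)

2


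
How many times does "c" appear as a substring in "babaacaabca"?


Searching for "c" in "babaacaabca"
Scanning each position:
  Position 0: "b" => no
  Position 1: "a" => no
  Position 2: "b" => no
  Position 3: "a" => no
  Position 4: "a" => no
  Position 5: "c" => MATCH
  Position 6: "a" => no
  Position 7: "a" => no
  Position 8: "b" => no
  Position 9: "c" => MATCH
  Position 10: "a" => no
Total occurrences: 2

2


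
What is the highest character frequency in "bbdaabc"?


Input: bbdaabc
Character counts:
  'a': 2
  'b': 3
  'c': 1
  'd': 1
Maximum frequency: 3

3


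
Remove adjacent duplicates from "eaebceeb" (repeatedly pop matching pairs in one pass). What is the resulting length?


Input: eaebceeb
Stack-based adjacent duplicate removal:
  Read 'e': push. Stack: e
  Read 'a': push. Stack: ea
  Read 'e': push. Stack: eae
  Read 'b': push. Stack: eaeb
  Read 'c': push. Stack: eaebc
  Read 'e': push. Stack: eaebce
  Read 'e': matches stack top 'e' => pop. Stack: eaebc
  Read 'b': push. Stack: eaebcb
Final stack: "eaebcb" (length 6)

6


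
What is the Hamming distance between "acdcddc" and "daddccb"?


Comparing "acdcddc" and "daddccb" position by position:
  Position 0: 'a' vs 'd' => differ
  Position 1: 'c' vs 'a' => differ
  Position 2: 'd' vs 'd' => same
  Position 3: 'c' vs 'd' => differ
  Position 4: 'd' vs 'c' => differ
  Position 5: 'd' vs 'c' => differ
  Position 6: 'c' vs 'b' => differ
Total differences (Hamming distance): 6

6


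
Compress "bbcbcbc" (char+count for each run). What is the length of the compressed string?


Input: bbcbcbc
Runs:
  'b' x 2 => "b2"
  'c' x 1 => "c1"
  'b' x 1 => "b1"
  'c' x 1 => "c1"
  'b' x 1 => "b1"
  'c' x 1 => "c1"
Compressed: "b2c1b1c1b1c1"
Compressed length: 12

12


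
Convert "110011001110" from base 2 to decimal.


Input: "110011001110" in base 2
Positional expansion:
  Digit '1' (value 1) x 2^11 = 2048
  Digit '1' (value 1) x 2^10 = 1024
  Digit '0' (value 0) x 2^9 = 0
  Digit '0' (value 0) x 2^8 = 0
  Digit '1' (value 1) x 2^7 = 128
  Digit '1' (value 1) x 2^6 = 64
  Digit '0' (value 0) x 2^5 = 0
  Digit '0' (value 0) x 2^4 = 0
  Digit '1' (value 1) x 2^3 = 8
  Digit '1' (value 1) x 2^2 = 4
  Digit '1' (value 1) x 2^1 = 2
  Digit '0' (value 0) x 2^0 = 0
Sum = 3278

3278


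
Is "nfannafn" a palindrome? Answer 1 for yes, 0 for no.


Input: nfannafn
Reversed: nfannafn
  Compare pos 0 ('n') with pos 7 ('n'): match
  Compare pos 1 ('f') with pos 6 ('f'): match
  Compare pos 2 ('a') with pos 5 ('a'): match
  Compare pos 3 ('n') with pos 4 ('n'): match
Result: palindrome

1


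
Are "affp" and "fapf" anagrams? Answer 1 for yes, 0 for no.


Strings: "affp", "fapf"
Sorted first:  affp
Sorted second: affp
Sorted forms match => anagrams

1


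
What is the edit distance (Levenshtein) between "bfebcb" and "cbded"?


Computing edit distance: "bfebcb" -> "cbded"
DP table:
           c    b    d    e    d
      0    1    2    3    4    5
  b   1    1    1    2    3    4
  f   2    2    2    2    3    4
  e   3    3    3    3    2    3
  b   4    4    3    4    3    3
  c   5    4    4    4    4    4
  b   6    5    4    5    5    5
Edit distance = dp[6][5] = 5

5


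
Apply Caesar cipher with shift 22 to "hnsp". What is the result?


Caesar cipher: shift "hnsp" by 22
  'h' (pos 7) + 22 = pos 3 = 'd'
  'n' (pos 13) + 22 = pos 9 = 'j'
  's' (pos 18) + 22 = pos 14 = 'o'
  'p' (pos 15) + 22 = pos 11 = 'l'
Result: djol

djol


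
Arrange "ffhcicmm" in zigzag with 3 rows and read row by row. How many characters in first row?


Zigzag "ffhcicmm" into 3 rows:
Placing characters:
  'f' => row 0
  'f' => row 1
  'h' => row 2
  'c' => row 1
  'i' => row 0
  'c' => row 1
  'm' => row 2
  'm' => row 1
Rows:
  Row 0: "fi"
  Row 1: "fccm"
  Row 2: "hm"
First row length: 2

2


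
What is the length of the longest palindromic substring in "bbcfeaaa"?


Input: "bbcfeaaa"
Checking substrings for palindromes:
  [5:8] "aaa" (len 3) => palindrome
  [0:2] "bb" (len 2) => palindrome
  [5:7] "aa" (len 2) => palindrome
  [6:8] "aa" (len 2) => palindrome
Longest palindromic substring: "aaa" with length 3

3


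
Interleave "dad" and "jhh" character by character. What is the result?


Interleaving "dad" and "jhh":
  Position 0: 'd' from first, 'j' from second => "dj"
  Position 1: 'a' from first, 'h' from second => "ah"
  Position 2: 'd' from first, 'h' from second => "dh"
Result: djahdh

djahdh


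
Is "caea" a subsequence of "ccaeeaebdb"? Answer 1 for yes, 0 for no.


Check if "caea" is a subsequence of "ccaeeaebdb"
Greedy scan:
  Position 0 ('c'): matches sub[0] = 'c'
  Position 1 ('c'): no match needed
  Position 2 ('a'): matches sub[1] = 'a'
  Position 3 ('e'): matches sub[2] = 'e'
  Position 4 ('e'): no match needed
  Position 5 ('a'): matches sub[3] = 'a'
  Position 6 ('e'): no match needed
  Position 7 ('b'): no match needed
  Position 8 ('d'): no match needed
  Position 9 ('b'): no match needed
All 4 characters matched => is a subsequence

1


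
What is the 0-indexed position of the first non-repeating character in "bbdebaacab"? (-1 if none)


Input: bbdebaacab
Character frequencies:
  'a': 3
  'b': 4
  'c': 1
  'd': 1
  'e': 1
Scanning left to right for freq == 1:
  Position 0 ('b'): freq=4, skip
  Position 1 ('b'): freq=4, skip
  Position 2 ('d'): unique! => answer = 2

2


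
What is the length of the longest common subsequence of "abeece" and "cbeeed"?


LCS of "abeece" and "cbeeed"
DP table:
           c    b    e    e    e    d
      0    0    0    0    0    0    0
  a   0    0    0    0    0    0    0
  b   0    0    1    1    1    1    1
  e   0    0    1    2    2    2    2
  e   0    0    1    2    3    3    3
  c   0    1    1    2    3    3    3
  e   0    1    1    2    3    4    4
LCS length = dp[6][6] = 4

4


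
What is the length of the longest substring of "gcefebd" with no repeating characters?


Input: "gcefebd"
Sliding window (track last position of each char):
  Position 0 ('g'): window [0,0] length 1 -- new best
  Position 1 ('c'): window [0,1] length 2 -- new best
  Position 2 ('e'): window [0,2] length 3 -- new best
  Position 3 ('f'): window [0,3] length 4 -- new best
  Position 4 ('e'): repeat (last at 2), move window start to 3
  Position 4 ('e'): window [3,4] length 2
  Position 5 ('b'): window [3,5] length 3
  Position 6 ('d'): window [3,6] length 4
Longest substring with no repeats: "gcef" with length 4

4


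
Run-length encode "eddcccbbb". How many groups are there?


Input: eddcccbbb
Scanning for consecutive runs:
  Group 1: 'e' x 1 (positions 0-0)
  Group 2: 'd' x 2 (positions 1-2)
  Group 3: 'c' x 3 (positions 3-5)
  Group 4: 'b' x 3 (positions 6-8)
Total groups: 4

4


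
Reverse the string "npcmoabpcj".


Input: npcmoabpcj
Reading characters right to left:
  Position 9: 'j'
  Position 8: 'c'
  Position 7: 'p'
  Position 6: 'b'
  Position 5: 'a'
  Position 4: 'o'
  Position 3: 'm'
  Position 2: 'c'
  Position 1: 'p'
  Position 0: 'n'
Reversed: jcpbaomcpn

jcpbaomcpn


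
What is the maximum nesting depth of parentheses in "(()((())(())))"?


Input: "(()((())(())))"
Tracking depth:
  Position 0 '(': depth becomes 1
  Position 1 '(': depth becomes 2
  Position 2 ')': depth becomes 1
  Position 3 '(': depth becomes 2
  Position 4 '(': depth becomes 3
  Position 5 '(': depth becomes 4
  Position 6 ')': depth becomes 3
  Position 7 ')': depth becomes 2
  Position 8 '(': depth becomes 3
  Position 9 '(': depth becomes 4
  Position 10 ')': depth becomes 3
  Position 11 ')': depth becomes 2
  Position 12 ')': depth becomes 1
  Position 13 ')': depth becomes 0
Maximum depth reached: 4

4


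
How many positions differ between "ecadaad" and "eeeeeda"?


Comparing "ecadaad" and "eeeeeda" position by position:
  Position 0: 'e' vs 'e' => same
  Position 1: 'c' vs 'e' => DIFFER
  Position 2: 'a' vs 'e' => DIFFER
  Position 3: 'd' vs 'e' => DIFFER
  Position 4: 'a' vs 'e' => DIFFER
  Position 5: 'a' vs 'd' => DIFFER
  Position 6: 'd' vs 'a' => DIFFER
Positions that differ: 6

6


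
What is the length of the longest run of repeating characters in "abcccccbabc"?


Input: "abcccccbabc"
Scanning for longest run:
  Position 1 ('b'): new char, reset run to 1
  Position 2 ('c'): new char, reset run to 1
  Position 3 ('c'): continues run of 'c', length=2
  Position 4 ('c'): continues run of 'c', length=3
  Position 5 ('c'): continues run of 'c', length=4
  Position 6 ('c'): continues run of 'c', length=5
  Position 7 ('b'): new char, reset run to 1
  Position 8 ('a'): new char, reset run to 1
  Position 9 ('b'): new char, reset run to 1
  Position 10 ('c'): new char, reset run to 1
Longest run: 'c' with length 5

5


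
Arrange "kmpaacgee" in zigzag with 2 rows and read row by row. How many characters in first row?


Zigzag "kmpaacgee" into 2 rows:
Placing characters:
  'k' => row 0
  'm' => row 1
  'p' => row 0
  'a' => row 1
  'a' => row 0
  'c' => row 1
  'g' => row 0
  'e' => row 1
  'e' => row 0
Rows:
  Row 0: "kpage"
  Row 1: "mace"
First row length: 5

5


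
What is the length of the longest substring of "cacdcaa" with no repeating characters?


Input: "cacdcaa"
Sliding window (track last position of each char):
  Position 0 ('c'): window [0,0] length 1 -- new best
  Position 1 ('a'): window [0,1] length 2 -- new best
  Position 2 ('c'): repeat (last at 0), move window start to 1
  Position 2 ('c'): window [1,2] length 2
  Position 3 ('d'): window [1,3] length 3 -- new best
  Position 4 ('c'): repeat (last at 2), move window start to 3
  Position 4 ('c'): window [3,4] length 2
  Position 5 ('a'): window [3,5] length 3
  Position 6 ('a'): repeat (last at 5), move window start to 6
  Position 6 ('a'): window [6,6] length 1
Longest substring with no repeats: "acd" with length 3

3


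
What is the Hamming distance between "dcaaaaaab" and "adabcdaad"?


Comparing "dcaaaaaab" and "adabcdaad" position by position:
  Position 0: 'd' vs 'a' => differ
  Position 1: 'c' vs 'd' => differ
  Position 2: 'a' vs 'a' => same
  Position 3: 'a' vs 'b' => differ
  Position 4: 'a' vs 'c' => differ
  Position 5: 'a' vs 'd' => differ
  Position 6: 'a' vs 'a' => same
  Position 7: 'a' vs 'a' => same
  Position 8: 'b' vs 'd' => differ
Total differences (Hamming distance): 6

6


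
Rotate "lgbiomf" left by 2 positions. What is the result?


Input: "lgbiomf", rotate left by 2
First 2 characters: "lg"
Remaining characters: "biomf"
Concatenate remaining + first: "biomf" + "lg" = "biomflg"

biomflg


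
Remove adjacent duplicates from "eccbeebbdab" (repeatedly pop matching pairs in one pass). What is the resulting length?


Input: eccbeebbdab
Stack-based adjacent duplicate removal:
  Read 'e': push. Stack: e
  Read 'c': push. Stack: ec
  Read 'c': matches stack top 'c' => pop. Stack: e
  Read 'b': push. Stack: eb
  Read 'e': push. Stack: ebe
  Read 'e': matches stack top 'e' => pop. Stack: eb
  Read 'b': matches stack top 'b' => pop. Stack: e
  Read 'b': push. Stack: eb
  Read 'd': push. Stack: ebd
  Read 'a': push. Stack: ebda
  Read 'b': push. Stack: ebdab
Final stack: "ebdab" (length 5)

5


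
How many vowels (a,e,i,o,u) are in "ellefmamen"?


Input: ellefmamen
Checking each character:
  'e' at position 0: vowel (running total: 1)
  'l' at position 1: consonant
  'l' at position 2: consonant
  'e' at position 3: vowel (running total: 2)
  'f' at position 4: consonant
  'm' at position 5: consonant
  'a' at position 6: vowel (running total: 3)
  'm' at position 7: consonant
  'e' at position 8: vowel (running total: 4)
  'n' at position 9: consonant
Total vowels: 4

4


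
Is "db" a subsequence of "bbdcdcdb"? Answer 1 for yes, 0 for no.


Check if "db" is a subsequence of "bbdcdcdb"
Greedy scan:
  Position 0 ('b'): no match needed
  Position 1 ('b'): no match needed
  Position 2 ('d'): matches sub[0] = 'd'
  Position 3 ('c'): no match needed
  Position 4 ('d'): no match needed
  Position 5 ('c'): no match needed
  Position 6 ('d'): no match needed
  Position 7 ('b'): matches sub[1] = 'b'
All 2 characters matched => is a subsequence

1


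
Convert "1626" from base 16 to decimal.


Input: "1626" in base 16
Positional expansion:
  Digit '1' (value 1) x 16^3 = 4096
  Digit '6' (value 6) x 16^2 = 1536
  Digit '2' (value 2) x 16^1 = 32
  Digit '6' (value 6) x 16^0 = 6
Sum = 5670

5670


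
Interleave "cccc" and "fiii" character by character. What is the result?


Interleaving "cccc" and "fiii":
  Position 0: 'c' from first, 'f' from second => "cf"
  Position 1: 'c' from first, 'i' from second => "ci"
  Position 2: 'c' from first, 'i' from second => "ci"
  Position 3: 'c' from first, 'i' from second => "ci"
Result: cfcicici

cfcicici


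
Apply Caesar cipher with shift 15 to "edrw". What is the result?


Caesar cipher: shift "edrw" by 15
  'e' (pos 4) + 15 = pos 19 = 't'
  'd' (pos 3) + 15 = pos 18 = 's'
  'r' (pos 17) + 15 = pos 6 = 'g'
  'w' (pos 22) + 15 = pos 11 = 'l'
Result: tsgl

tsgl


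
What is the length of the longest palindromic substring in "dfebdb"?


Input: "dfebdb"
Checking substrings for palindromes:
  [3:6] "bdb" (len 3) => palindrome
Longest palindromic substring: "bdb" with length 3

3


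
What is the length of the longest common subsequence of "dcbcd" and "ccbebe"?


LCS of "dcbcd" and "ccbebe"
DP table:
           c    c    b    e    b    e
      0    0    0    0    0    0    0
  d   0    0    0    0    0    0    0
  c   0    1    1    1    1    1    1
  b   0    1    1    2    2    2    2
  c   0    1    2    2    2    2    2
  d   0    1    2    2    2    2    2
LCS length = dp[5][6] = 2

2


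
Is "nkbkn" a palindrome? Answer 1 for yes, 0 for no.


Input: nkbkn
Reversed: nkbkn
  Compare pos 0 ('n') with pos 4 ('n'): match
  Compare pos 1 ('k') with pos 3 ('k'): match
Result: palindrome

1


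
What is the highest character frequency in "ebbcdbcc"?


Input: ebbcdbcc
Character counts:
  'b': 3
  'c': 3
  'd': 1
  'e': 1
Maximum frequency: 3

3


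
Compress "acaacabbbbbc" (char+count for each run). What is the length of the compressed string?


Input: acaacabbbbbc
Runs:
  'a' x 1 => "a1"
  'c' x 1 => "c1"
  'a' x 2 => "a2"
  'c' x 1 => "c1"
  'a' x 1 => "a1"
  'b' x 5 => "b5"
  'c' x 1 => "c1"
Compressed: "a1c1a2c1a1b5c1"
Compressed length: 14

14


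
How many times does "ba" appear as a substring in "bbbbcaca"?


Searching for "ba" in "bbbbcaca"
Scanning each position:
  Position 0: "bb" => no
  Position 1: "bb" => no
  Position 2: "bb" => no
  Position 3: "bc" => no
  Position 4: "ca" => no
  Position 5: "ac" => no
  Position 6: "ca" => no
Total occurrences: 0

0


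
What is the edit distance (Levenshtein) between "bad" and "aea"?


Computing edit distance: "bad" -> "aea"
DP table:
           a    e    a
      0    1    2    3
  b   1    1    2    3
  a   2    1    2    2
  d   3    2    2    3
Edit distance = dp[3][3] = 3

3


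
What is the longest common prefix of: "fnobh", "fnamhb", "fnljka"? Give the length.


Words: fnobh, fnamhb, fnljka
  Position 0: all 'f' => match
  Position 1: all 'n' => match
  Position 2: ('o', 'a', 'l') => mismatch, stop
LCP = "fn" (length 2)

2


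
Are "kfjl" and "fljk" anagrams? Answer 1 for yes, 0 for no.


Strings: "kfjl", "fljk"
Sorted first:  fjkl
Sorted second: fjkl
Sorted forms match => anagrams

1


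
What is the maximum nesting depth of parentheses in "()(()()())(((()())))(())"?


Input: "()(()()())(((()())))(())"
Tracking depth:
  Position 0 '(': depth becomes 1
  Position 1 ')': depth becomes 0
  Position 2 '(': depth becomes 1
  Position 3 '(': depth becomes 2
  Position 4 ')': depth becomes 1
  Position 5 '(': depth becomes 2
  Position 6 ')': depth becomes 1
  Position 7 '(': depth becomes 2
  Position 8 ')': depth becomes 1
  Position 9 ')': depth becomes 0
  Position 10 '(': depth becomes 1
  Position 11 '(': depth becomes 2
  Position 12 '(': depth becomes 3
  Position 13 '(': depth becomes 4
  Position 14 ')': depth becomes 3
  Position 15 '(': depth becomes 4
  Position 16 ')': depth becomes 3
  Position 17 ')': depth becomes 2
  Position 18 ')': depth becomes 1
  Position 19 ')': depth becomes 0
  Position 20 '(': depth becomes 1
  Position 21 '(': depth becomes 2
  Position 22 ')': depth becomes 1
  Position 23 ')': depth becomes 0
Maximum depth reached: 4

4


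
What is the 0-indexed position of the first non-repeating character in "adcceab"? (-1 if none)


Input: adcceab
Character frequencies:
  'a': 2
  'b': 1
  'c': 2
  'd': 1
  'e': 1
Scanning left to right for freq == 1:
  Position 0 ('a'): freq=2, skip
  Position 1 ('d'): unique! => answer = 1

1


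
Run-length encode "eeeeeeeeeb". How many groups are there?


Input: eeeeeeeeeb
Scanning for consecutive runs:
  Group 1: 'e' x 9 (positions 0-8)
  Group 2: 'b' x 1 (positions 9-9)
Total groups: 2

2


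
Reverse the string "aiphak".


Input: aiphak
Reading characters right to left:
  Position 5: 'k'
  Position 4: 'a'
  Position 3: 'h'
  Position 2: 'p'
  Position 1: 'i'
  Position 0: 'a'
Reversed: kahpia

kahpia


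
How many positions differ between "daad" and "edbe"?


Comparing "daad" and "edbe" position by position:
  Position 0: 'd' vs 'e' => DIFFER
  Position 1: 'a' vs 'd' => DIFFER
  Position 2: 'a' vs 'b' => DIFFER
  Position 3: 'd' vs 'e' => DIFFER
Positions that differ: 4

4


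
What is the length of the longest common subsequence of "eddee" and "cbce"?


LCS of "eddee" and "cbce"
DP table:
           c    b    c    e
      0    0    0    0    0
  e   0    0    0    0    1
  d   0    0    0    0    1
  d   0    0    0    0    1
  e   0    0    0    0    1
  e   0    0    0    0    1
LCS length = dp[5][4] = 1

1


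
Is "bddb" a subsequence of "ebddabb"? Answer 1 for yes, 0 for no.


Check if "bddb" is a subsequence of "ebddabb"
Greedy scan:
  Position 0 ('e'): no match needed
  Position 1 ('b'): matches sub[0] = 'b'
  Position 2 ('d'): matches sub[1] = 'd'
  Position 3 ('d'): matches sub[2] = 'd'
  Position 4 ('a'): no match needed
  Position 5 ('b'): matches sub[3] = 'b'
  Position 6 ('b'): no match needed
All 4 characters matched => is a subsequence

1


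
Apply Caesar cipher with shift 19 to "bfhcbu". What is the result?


Caesar cipher: shift "bfhcbu" by 19
  'b' (pos 1) + 19 = pos 20 = 'u'
  'f' (pos 5) + 19 = pos 24 = 'y'
  'h' (pos 7) + 19 = pos 0 = 'a'
  'c' (pos 2) + 19 = pos 21 = 'v'
  'b' (pos 1) + 19 = pos 20 = 'u'
  'u' (pos 20) + 19 = pos 13 = 'n'
Result: uyavun

uyavun


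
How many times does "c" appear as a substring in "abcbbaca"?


Searching for "c" in "abcbbaca"
Scanning each position:
  Position 0: "a" => no
  Position 1: "b" => no
  Position 2: "c" => MATCH
  Position 3: "b" => no
  Position 4: "b" => no
  Position 5: "a" => no
  Position 6: "c" => MATCH
  Position 7: "a" => no
Total occurrences: 2

2


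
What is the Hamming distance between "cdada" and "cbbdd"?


Comparing "cdada" and "cbbdd" position by position:
  Position 0: 'c' vs 'c' => same
  Position 1: 'd' vs 'b' => differ
  Position 2: 'a' vs 'b' => differ
  Position 3: 'd' vs 'd' => same
  Position 4: 'a' vs 'd' => differ
Total differences (Hamming distance): 3

3


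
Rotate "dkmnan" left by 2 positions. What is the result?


Input: "dkmnan", rotate left by 2
First 2 characters: "dk"
Remaining characters: "mnan"
Concatenate remaining + first: "mnan" + "dk" = "mnandk"

mnandk


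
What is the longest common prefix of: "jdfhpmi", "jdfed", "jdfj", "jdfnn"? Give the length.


Words: jdfhpmi, jdfed, jdfj, jdfnn
  Position 0: all 'j' => match
  Position 1: all 'd' => match
  Position 2: all 'f' => match
  Position 3: ('h', 'e', 'j', 'n') => mismatch, stop
LCP = "jdf" (length 3)

3


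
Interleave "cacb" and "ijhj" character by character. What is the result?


Interleaving "cacb" and "ijhj":
  Position 0: 'c' from first, 'i' from second => "ci"
  Position 1: 'a' from first, 'j' from second => "aj"
  Position 2: 'c' from first, 'h' from second => "ch"
  Position 3: 'b' from first, 'j' from second => "bj"
Result: ciajchbj

ciajchbj


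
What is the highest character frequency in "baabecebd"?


Input: baabecebd
Character counts:
  'a': 2
  'b': 3
  'c': 1
  'd': 1
  'e': 2
Maximum frequency: 3

3


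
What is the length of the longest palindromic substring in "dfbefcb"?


Input: "dfbefcb"
Checking substrings for palindromes:
  No multi-char palindromic substrings found
Longest palindromic substring: "d" with length 1

1


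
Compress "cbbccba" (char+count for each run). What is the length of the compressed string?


Input: cbbccba
Runs:
  'c' x 1 => "c1"
  'b' x 2 => "b2"
  'c' x 2 => "c2"
  'b' x 1 => "b1"
  'a' x 1 => "a1"
Compressed: "c1b2c2b1a1"
Compressed length: 10

10


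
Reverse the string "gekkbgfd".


Input: gekkbgfd
Reading characters right to left:
  Position 7: 'd'
  Position 6: 'f'
  Position 5: 'g'
  Position 4: 'b'
  Position 3: 'k'
  Position 2: 'k'
  Position 1: 'e'
  Position 0: 'g'
Reversed: dfgbkkeg

dfgbkkeg


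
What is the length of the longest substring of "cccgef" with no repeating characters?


Input: "cccgef"
Sliding window (track last position of each char):
  Position 0 ('c'): window [0,0] length 1 -- new best
  Position 1 ('c'): repeat (last at 0), move window start to 1
  Position 1 ('c'): window [1,1] length 1
  Position 2 ('c'): repeat (last at 1), move window start to 2
  Position 2 ('c'): window [2,2] length 1
  Position 3 ('g'): window [2,3] length 2 -- new best
  Position 4 ('e'): window [2,4] length 3 -- new best
  Position 5 ('f'): window [2,5] length 4 -- new best
Longest substring with no repeats: "cgef" with length 4

4


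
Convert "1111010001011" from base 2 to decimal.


Input: "1111010001011" in base 2
Positional expansion:
  Digit '1' (value 1) x 2^12 = 4096
  Digit '1' (value 1) x 2^11 = 2048
  Digit '1' (value 1) x 2^10 = 1024
  Digit '1' (value 1) x 2^9 = 512
  Digit '0' (value 0) x 2^8 = 0
  Digit '1' (value 1) x 2^7 = 128
  Digit '0' (value 0) x 2^6 = 0
  Digit '0' (value 0) x 2^5 = 0
  Digit '0' (value 0) x 2^4 = 0
  Digit '1' (value 1) x 2^3 = 8
  Digit '0' (value 0) x 2^2 = 0
  Digit '1' (value 1) x 2^1 = 2
  Digit '1' (value 1) x 2^0 = 1
Sum = 7819

7819


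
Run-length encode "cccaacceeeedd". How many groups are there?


Input: cccaacceeeedd
Scanning for consecutive runs:
  Group 1: 'c' x 3 (positions 0-2)
  Group 2: 'a' x 2 (positions 3-4)
  Group 3: 'c' x 2 (positions 5-6)
  Group 4: 'e' x 4 (positions 7-10)
  Group 5: 'd' x 2 (positions 11-12)
Total groups: 5

5


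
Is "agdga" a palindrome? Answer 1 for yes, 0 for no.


Input: agdga
Reversed: agdga
  Compare pos 0 ('a') with pos 4 ('a'): match
  Compare pos 1 ('g') with pos 3 ('g'): match
Result: palindrome

1


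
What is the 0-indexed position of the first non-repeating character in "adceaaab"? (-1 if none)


Input: adceaaab
Character frequencies:
  'a': 4
  'b': 1
  'c': 1
  'd': 1
  'e': 1
Scanning left to right for freq == 1:
  Position 0 ('a'): freq=4, skip
  Position 1 ('d'): unique! => answer = 1

1


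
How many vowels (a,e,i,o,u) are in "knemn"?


Input: knemn
Checking each character:
  'k' at position 0: consonant
  'n' at position 1: consonant
  'e' at position 2: vowel (running total: 1)
  'm' at position 3: consonant
  'n' at position 4: consonant
Total vowels: 1

1


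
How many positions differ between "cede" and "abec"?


Comparing "cede" and "abec" position by position:
  Position 0: 'c' vs 'a' => DIFFER
  Position 1: 'e' vs 'b' => DIFFER
  Position 2: 'd' vs 'e' => DIFFER
  Position 3: 'e' vs 'c' => DIFFER
Positions that differ: 4

4


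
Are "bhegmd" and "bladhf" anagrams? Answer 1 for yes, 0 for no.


Strings: "bhegmd", "bladhf"
Sorted first:  bdeghm
Sorted second: abdfhl
Differ at position 0: 'b' vs 'a' => not anagrams

0


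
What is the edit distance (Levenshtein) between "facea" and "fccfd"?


Computing edit distance: "facea" -> "fccfd"
DP table:
           f    c    c    f    d
      0    1    2    3    4    5
  f   1    0    1    2    3    4
  a   2    1    1    2    3    4
  c   3    2    1    1    2    3
  e   4    3    2    2    2    3
  a   5    4    3    3    3    3
Edit distance = dp[5][5] = 3

3


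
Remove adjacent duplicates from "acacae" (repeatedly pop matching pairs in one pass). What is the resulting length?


Input: acacae
Stack-based adjacent duplicate removal:
  Read 'a': push. Stack: a
  Read 'c': push. Stack: ac
  Read 'a': push. Stack: aca
  Read 'c': push. Stack: acac
  Read 'a': push. Stack: acaca
  Read 'e': push. Stack: acacae
Final stack: "acacae" (length 6)

6


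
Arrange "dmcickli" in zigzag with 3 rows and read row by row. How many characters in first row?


Zigzag "dmcickli" into 3 rows:
Placing characters:
  'd' => row 0
  'm' => row 1
  'c' => row 2
  'i' => row 1
  'c' => row 0
  'k' => row 1
  'l' => row 2
  'i' => row 1
Rows:
  Row 0: "dc"
  Row 1: "miki"
  Row 2: "cl"
First row length: 2

2


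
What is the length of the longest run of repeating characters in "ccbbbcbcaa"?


Input: "ccbbbcbcaa"
Scanning for longest run:
  Position 1 ('c'): continues run of 'c', length=2
  Position 2 ('b'): new char, reset run to 1
  Position 3 ('b'): continues run of 'b', length=2
  Position 4 ('b'): continues run of 'b', length=3
  Position 5 ('c'): new char, reset run to 1
  Position 6 ('b'): new char, reset run to 1
  Position 7 ('c'): new char, reset run to 1
  Position 8 ('a'): new char, reset run to 1
  Position 9 ('a'): continues run of 'a', length=2
Longest run: 'b' with length 3

3


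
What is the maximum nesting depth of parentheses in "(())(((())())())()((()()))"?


Input: "(())(((())())())()((()()))"
Tracking depth:
  Position 0 '(': depth becomes 1
  Position 1 '(': depth becomes 2
  Position 2 ')': depth becomes 1
  Position 3 ')': depth becomes 0
  Position 4 '(': depth becomes 1
  Position 5 '(': depth becomes 2
  Position 6 '(': depth becomes 3
  Position 7 '(': depth becomes 4
  Position 8 ')': depth becomes 3
  Position 9 ')': depth becomes 2
  Position 10 '(': depth becomes 3
  Position 11 ')': depth becomes 2
  Position 12 ')': depth becomes 1
  Position 13 '(': depth becomes 2
  Position 14 ')': depth becomes 1
  Position 15 ')': depth becomes 0
  Position 16 '(': depth becomes 1
  Position 17 ')': depth becomes 0
  Position 18 '(': depth becomes 1
  Position 19 '(': depth becomes 2
  Position 20 '(': depth becomes 3
  Position 21 ')': depth becomes 2
  Position 22 '(': depth becomes 3
  Position 23 ')': depth becomes 2
  Position 24 ')': depth becomes 1
  Position 25 ')': depth becomes 0
Maximum depth reached: 4

4


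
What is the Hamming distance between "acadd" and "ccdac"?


Comparing "acadd" and "ccdac" position by position:
  Position 0: 'a' vs 'c' => differ
  Position 1: 'c' vs 'c' => same
  Position 2: 'a' vs 'd' => differ
  Position 3: 'd' vs 'a' => differ
  Position 4: 'd' vs 'c' => differ
Total differences (Hamming distance): 4

4


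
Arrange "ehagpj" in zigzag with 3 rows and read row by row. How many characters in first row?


Zigzag "ehagpj" into 3 rows:
Placing characters:
  'e' => row 0
  'h' => row 1
  'a' => row 2
  'g' => row 1
  'p' => row 0
  'j' => row 1
Rows:
  Row 0: "ep"
  Row 1: "hgj"
  Row 2: "a"
First row length: 2

2


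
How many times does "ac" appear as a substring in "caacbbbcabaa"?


Searching for "ac" in "caacbbbcabaa"
Scanning each position:
  Position 0: "ca" => no
  Position 1: "aa" => no
  Position 2: "ac" => MATCH
  Position 3: "cb" => no
  Position 4: "bb" => no
  Position 5: "bb" => no
  Position 6: "bc" => no
  Position 7: "ca" => no
  Position 8: "ab" => no
  Position 9: "ba" => no
  Position 10: "aa" => no
Total occurrences: 1

1


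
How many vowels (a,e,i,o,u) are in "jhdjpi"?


Input: jhdjpi
Checking each character:
  'j' at position 0: consonant
  'h' at position 1: consonant
  'd' at position 2: consonant
  'j' at position 3: consonant
  'p' at position 4: consonant
  'i' at position 5: vowel (running total: 1)
Total vowels: 1

1


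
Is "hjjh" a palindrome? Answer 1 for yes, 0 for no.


Input: hjjh
Reversed: hjjh
  Compare pos 0 ('h') with pos 3 ('h'): match
  Compare pos 1 ('j') with pos 2 ('j'): match
Result: palindrome

1


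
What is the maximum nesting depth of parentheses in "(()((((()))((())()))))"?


Input: "(()((((()))((())()))))"
Tracking depth:
  Position 0 '(': depth becomes 1
  Position 1 '(': depth becomes 2
  Position 2 ')': depth becomes 1
  Position 3 '(': depth becomes 2
  Position 4 '(': depth becomes 3
  Position 5 '(': depth becomes 4
  Position 6 '(': depth becomes 5
  Position 7 '(': depth becomes 6
  Position 8 ')': depth becomes 5
  Position 9 ')': depth becomes 4
  Position 10 ')': depth becomes 3
  Position 11 '(': depth becomes 4
  Position 12 '(': depth becomes 5
  Position 13 '(': depth becomes 6
  Position 14 ')': depth becomes 5
  Position 15 ')': depth becomes 4
  Position 16 '(': depth becomes 5
  Position 17 ')': depth becomes 4
  Position 18 ')': depth becomes 3
  Position 19 ')': depth becomes 2
  Position 20 ')': depth becomes 1
  Position 21 ')': depth becomes 0
Maximum depth reached: 6

6


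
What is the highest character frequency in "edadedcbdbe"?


Input: edadedcbdbe
Character counts:
  'a': 1
  'b': 2
  'c': 1
  'd': 4
  'e': 3
Maximum frequency: 4

4


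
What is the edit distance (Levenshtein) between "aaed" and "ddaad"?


Computing edit distance: "aaed" -> "ddaad"
DP table:
           d    d    a    a    d
      0    1    2    3    4    5
  a   1    1    2    2    3    4
  a   2    2    2    2    2    3
  e   3    3    3    3    3    3
  d   4    3    3    4    4    3
Edit distance = dp[4][5] = 3

3


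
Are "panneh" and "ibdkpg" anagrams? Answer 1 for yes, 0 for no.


Strings: "panneh", "ibdkpg"
Sorted first:  aehnnp
Sorted second: bdgikp
Differ at position 0: 'a' vs 'b' => not anagrams

0


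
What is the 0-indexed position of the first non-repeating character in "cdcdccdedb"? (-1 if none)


Input: cdcdccdedb
Character frequencies:
  'b': 1
  'c': 4
  'd': 4
  'e': 1
Scanning left to right for freq == 1:
  Position 0 ('c'): freq=4, skip
  Position 1 ('d'): freq=4, skip
  Position 2 ('c'): freq=4, skip
  Position 3 ('d'): freq=4, skip
  Position 4 ('c'): freq=4, skip
  Position 5 ('c'): freq=4, skip
  Position 6 ('d'): freq=4, skip
  Position 7 ('e'): unique! => answer = 7

7


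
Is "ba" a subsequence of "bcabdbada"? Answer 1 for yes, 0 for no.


Check if "ba" is a subsequence of "bcabdbada"
Greedy scan:
  Position 0 ('b'): matches sub[0] = 'b'
  Position 1 ('c'): no match needed
  Position 2 ('a'): matches sub[1] = 'a'
  Position 3 ('b'): no match needed
  Position 4 ('d'): no match needed
  Position 5 ('b'): no match needed
  Position 6 ('a'): no match needed
  Position 7 ('d'): no match needed
  Position 8 ('a'): no match needed
All 2 characters matched => is a subsequence

1


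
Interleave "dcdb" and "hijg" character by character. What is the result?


Interleaving "dcdb" and "hijg":
  Position 0: 'd' from first, 'h' from second => "dh"
  Position 1: 'c' from first, 'i' from second => "ci"
  Position 2: 'd' from first, 'j' from second => "dj"
  Position 3: 'b' from first, 'g' from second => "bg"
Result: dhcidjbg

dhcidjbg


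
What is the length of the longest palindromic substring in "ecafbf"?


Input: "ecafbf"
Checking substrings for palindromes:
  [3:6] "fbf" (len 3) => palindrome
Longest palindromic substring: "fbf" with length 3

3


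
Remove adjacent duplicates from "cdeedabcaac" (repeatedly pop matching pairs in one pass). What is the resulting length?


Input: cdeedabcaac
Stack-based adjacent duplicate removal:
  Read 'c': push. Stack: c
  Read 'd': push. Stack: cd
  Read 'e': push. Stack: cde
  Read 'e': matches stack top 'e' => pop. Stack: cd
  Read 'd': matches stack top 'd' => pop. Stack: c
  Read 'a': push. Stack: ca
  Read 'b': push. Stack: cab
  Read 'c': push. Stack: cabc
  Read 'a': push. Stack: cabca
  Read 'a': matches stack top 'a' => pop. Stack: cabc
  Read 'c': matches stack top 'c' => pop. Stack: cab
Final stack: "cab" (length 3)

3


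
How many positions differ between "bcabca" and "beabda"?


Comparing "bcabca" and "beabda" position by position:
  Position 0: 'b' vs 'b' => same
  Position 1: 'c' vs 'e' => DIFFER
  Position 2: 'a' vs 'a' => same
  Position 3: 'b' vs 'b' => same
  Position 4: 'c' vs 'd' => DIFFER
  Position 5: 'a' vs 'a' => same
Positions that differ: 2

2


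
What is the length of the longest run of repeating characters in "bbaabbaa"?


Input: "bbaabbaa"
Scanning for longest run:
  Position 1 ('b'): continues run of 'b', length=2
  Position 2 ('a'): new char, reset run to 1
  Position 3 ('a'): continues run of 'a', length=2
  Position 4 ('b'): new char, reset run to 1
  Position 5 ('b'): continues run of 'b', length=2
  Position 6 ('a'): new char, reset run to 1
  Position 7 ('a'): continues run of 'a', length=2
Longest run: 'b' with length 2

2


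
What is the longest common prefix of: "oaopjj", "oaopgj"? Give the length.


Words: oaopjj, oaopgj
  Position 0: all 'o' => match
  Position 1: all 'a' => match
  Position 2: all 'o' => match
  Position 3: all 'p' => match
  Position 4: ('j', 'g') => mismatch, stop
LCP = "oaop" (length 4)

4


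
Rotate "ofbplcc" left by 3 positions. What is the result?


Input: "ofbplcc", rotate left by 3
First 3 characters: "ofb"
Remaining characters: "plcc"
Concatenate remaining + first: "plcc" + "ofb" = "plccofb"

plccofb


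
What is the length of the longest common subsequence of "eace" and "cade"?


LCS of "eace" and "cade"
DP table:
           c    a    d    e
      0    0    0    0    0
  e   0    0    0    0    1
  a   0    0    1    1    1
  c   0    1    1    1    1
  e   0    1    1    1    2
LCS length = dp[4][4] = 2

2


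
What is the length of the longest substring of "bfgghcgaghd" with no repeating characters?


Input: "bfgghcgaghd"
Sliding window (track last position of each char):
  Position 0 ('b'): window [0,0] length 1 -- new best
  Position 1 ('f'): window [0,1] length 2 -- new best
  Position 2 ('g'): window [0,2] length 3 -- new best
  Position 3 ('g'): repeat (last at 2), move window start to 3
  Position 3 ('g'): window [3,3] length 1
  Position 4 ('h'): window [3,4] length 2
  Position 5 ('c'): window [3,5] length 3
  Position 6 ('g'): repeat (last at 3), move window start to 4
  Position 6 ('g'): window [4,6] length 3
  Position 7 ('a'): window [4,7] length 4 -- new best
  Position 8 ('g'): repeat (last at 6), move window start to 7
  Position 8 ('g'): window [7,8] length 2
  Position 9 ('h'): window [7,9] length 3
  Position 10 ('d'): window [7,10] length 4
Longest substring with no repeats: "hcga" with length 4

4


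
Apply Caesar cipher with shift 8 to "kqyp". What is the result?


Caesar cipher: shift "kqyp" by 8
  'k' (pos 10) + 8 = pos 18 = 's'
  'q' (pos 16) + 8 = pos 24 = 'y'
  'y' (pos 24) + 8 = pos 6 = 'g'
  'p' (pos 15) + 8 = pos 23 = 'x'
Result: sygx

sygx


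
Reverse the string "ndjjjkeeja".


Input: ndjjjkeeja
Reading characters right to left:
  Position 9: 'a'
  Position 8: 'j'
  Position 7: 'e'
  Position 6: 'e'
  Position 5: 'k'
  Position 4: 'j'
  Position 3: 'j'
  Position 2: 'j'
  Position 1: 'd'
  Position 0: 'n'
Reversed: ajeekjjjdn

ajeekjjjdn


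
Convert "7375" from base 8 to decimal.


Input: "7375" in base 8
Positional expansion:
  Digit '7' (value 7) x 8^3 = 3584
  Digit '3' (value 3) x 8^2 = 192
  Digit '7' (value 7) x 8^1 = 56
  Digit '5' (value 5) x 8^0 = 5
Sum = 3837

3837


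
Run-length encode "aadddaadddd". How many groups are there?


Input: aadddaadddd
Scanning for consecutive runs:
  Group 1: 'a' x 2 (positions 0-1)
  Group 2: 'd' x 3 (positions 2-4)
  Group 3: 'a' x 2 (positions 5-6)
  Group 4: 'd' x 4 (positions 7-10)
Total groups: 4

4


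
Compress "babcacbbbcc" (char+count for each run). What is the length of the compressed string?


Input: babcacbbbcc
Runs:
  'b' x 1 => "b1"
  'a' x 1 => "a1"
  'b' x 1 => "b1"
  'c' x 1 => "c1"
  'a' x 1 => "a1"
  'c' x 1 => "c1"
  'b' x 3 => "b3"
  'c' x 2 => "c2"
Compressed: "b1a1b1c1a1c1b3c2"
Compressed length: 16

16


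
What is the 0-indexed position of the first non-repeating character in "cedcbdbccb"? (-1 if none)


Input: cedcbdbccb
Character frequencies:
  'b': 3
  'c': 4
  'd': 2
  'e': 1
Scanning left to right for freq == 1:
  Position 0 ('c'): freq=4, skip
  Position 1 ('e'): unique! => answer = 1

1


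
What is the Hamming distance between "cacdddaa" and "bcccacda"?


Comparing "cacdddaa" and "bcccacda" position by position:
  Position 0: 'c' vs 'b' => differ
  Position 1: 'a' vs 'c' => differ
  Position 2: 'c' vs 'c' => same
  Position 3: 'd' vs 'c' => differ
  Position 4: 'd' vs 'a' => differ
  Position 5: 'd' vs 'c' => differ
  Position 6: 'a' vs 'd' => differ
  Position 7: 'a' vs 'a' => same
Total differences (Hamming distance): 6

6


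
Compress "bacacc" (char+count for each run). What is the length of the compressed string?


Input: bacacc
Runs:
  'b' x 1 => "b1"
  'a' x 1 => "a1"
  'c' x 1 => "c1"
  'a' x 1 => "a1"
  'c' x 2 => "c2"
Compressed: "b1a1c1a1c2"
Compressed length: 10

10


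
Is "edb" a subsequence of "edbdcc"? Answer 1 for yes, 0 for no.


Check if "edb" is a subsequence of "edbdcc"
Greedy scan:
  Position 0 ('e'): matches sub[0] = 'e'
  Position 1 ('d'): matches sub[1] = 'd'
  Position 2 ('b'): matches sub[2] = 'b'
  Position 3 ('d'): no match needed
  Position 4 ('c'): no match needed
  Position 5 ('c'): no match needed
All 3 characters matched => is a subsequence

1


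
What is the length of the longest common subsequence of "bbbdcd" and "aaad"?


LCS of "bbbdcd" and "aaad"
DP table:
           a    a    a    d
      0    0    0    0    0
  b   0    0    0    0    0
  b   0    0    0    0    0
  b   0    0    0    0    0
  d   0    0    0    0    1
  c   0    0    0    0    1
  d   0    0    0    0    1
LCS length = dp[6][4] = 1

1


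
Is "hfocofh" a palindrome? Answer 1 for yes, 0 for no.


Input: hfocofh
Reversed: hfocofh
  Compare pos 0 ('h') with pos 6 ('h'): match
  Compare pos 1 ('f') with pos 5 ('f'): match
  Compare pos 2 ('o') with pos 4 ('o'): match
Result: palindrome

1


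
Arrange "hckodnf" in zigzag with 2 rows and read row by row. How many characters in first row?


Zigzag "hckodnf" into 2 rows:
Placing characters:
  'h' => row 0
  'c' => row 1
  'k' => row 0
  'o' => row 1
  'd' => row 0
  'n' => row 1
  'f' => row 0
Rows:
  Row 0: "hkdf"
  Row 1: "con"
First row length: 4

4
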